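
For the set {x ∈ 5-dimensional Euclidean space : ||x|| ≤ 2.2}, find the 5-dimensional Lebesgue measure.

Volume = π^{5/2}·(2.2)^5/Γ(7/2) ≈ 271.276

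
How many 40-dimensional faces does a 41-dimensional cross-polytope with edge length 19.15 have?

Each 40-face is the convex hull of 41 vertices, one chosen as ±e_i from each of 41 distinct axes: 2^41·C(41,41) = 2199023255552.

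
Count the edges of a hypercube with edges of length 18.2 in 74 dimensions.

An n-cube has n·2^(n-1) edges. With n = 74: 74·9444732965739290427392 = 698910239464707491627008.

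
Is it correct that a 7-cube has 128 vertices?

True. The 7-cube has 2^7 = 128 vertices.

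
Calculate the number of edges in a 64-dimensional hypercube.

The 64-cube has n·2^(n-1) = 64·2^63 = 64·9223372036854775808 = 590295810358705651712 edges.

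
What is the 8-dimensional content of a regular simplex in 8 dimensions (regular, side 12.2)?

For a regular n-simplex with edge a, V = (a^n / n!)·√((n+1)/2^n). With a=12.2, n=8: V ≈ 2282.23.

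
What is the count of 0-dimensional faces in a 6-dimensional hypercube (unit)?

An n-cube has C(n,k)·2^(n-k) k-faces. Here C(6,0)·2^6 = 1·64 = 64.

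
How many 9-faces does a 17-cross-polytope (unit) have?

Number of 9-faces = 2^(9+1) · C(17,9+1) = 1024 · 19448 = 19914752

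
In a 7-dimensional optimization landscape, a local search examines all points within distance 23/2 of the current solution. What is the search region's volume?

V_7(23/2) = π^(7/2) · (23/2)^7 / Γ(7/2 + 1) = 3404825447·π^3/840 ≈ 1.2568e+08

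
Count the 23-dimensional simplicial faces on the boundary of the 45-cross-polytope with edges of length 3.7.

Number of 23-faces = 2^(23+1) · C(45,23+1) = 16777216 · 3773655750150 = 63311437629908582400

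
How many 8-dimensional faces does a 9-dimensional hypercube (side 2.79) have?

An n-cube has C(n,k)·2^(n-k) k-faces. Here C(9,8)·2^1 = 9·2 = 18.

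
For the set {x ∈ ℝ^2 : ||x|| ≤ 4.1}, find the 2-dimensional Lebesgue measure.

V_2(4.1) = π^(2/2) · (4.1)^2 / Γ(2/2 + 1) ≈ 52.8102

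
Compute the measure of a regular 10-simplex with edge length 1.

V = (1^10 / 10!) · √((10+1) / 2^10) ≈ 2.85617e-08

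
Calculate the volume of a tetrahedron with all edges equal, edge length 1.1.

Volume = (√2/12) · 1.1³ = 0.15686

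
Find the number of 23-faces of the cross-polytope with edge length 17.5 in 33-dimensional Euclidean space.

Each 23-face is the convex hull of 24 vertices, one chosen as ±e_i from each of 24 distinct axes: 2^24·C(33,24) = 647048567193600.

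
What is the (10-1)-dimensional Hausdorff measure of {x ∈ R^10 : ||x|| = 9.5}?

The surface area of an n-ball is 2π^(n/2) r^(n-1) / Γ(n/2). For n=10, r=9.5: 322687697779·π^5/6144 ≈ 1.60724e+10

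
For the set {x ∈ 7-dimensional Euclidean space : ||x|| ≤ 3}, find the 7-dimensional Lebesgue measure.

The n-ball volume is π^(n/2)·r^n/Γ(n/2+1). With n=7, r=3: V = 11664·π^3/35 ≈ 10333.1.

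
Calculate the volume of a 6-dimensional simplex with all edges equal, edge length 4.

Volume = 4^6 · √(7/2^6) / 6! ≈ 1.88142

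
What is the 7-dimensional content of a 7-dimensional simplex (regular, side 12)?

Volume = 12^7 · √(8/2^7) / 7! ≈ 1777.37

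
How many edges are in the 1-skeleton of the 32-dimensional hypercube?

The 32-cube has n·2^(n-1) = 32·2^31 = 32·2147483648 = 68719476736 edges.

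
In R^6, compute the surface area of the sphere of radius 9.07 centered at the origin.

S = n·V_n(r)/r = 6·V_6(9.07)/9.07 (volume-to-surface relation), giving 1.90321e+06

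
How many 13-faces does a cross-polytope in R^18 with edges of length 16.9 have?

Number of 13-faces = 2^(13+1) · C(18,13+1) = 16384 · 3060 = 50135040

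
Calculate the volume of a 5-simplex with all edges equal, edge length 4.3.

Volume = 4.3^5 · √(6/2^5) / 5! ≈ 5.30471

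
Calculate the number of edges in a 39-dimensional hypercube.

The 39-cube has n·2^(n-1) = 39·2^38 = 39·274877906944 = 10720238370816 edges.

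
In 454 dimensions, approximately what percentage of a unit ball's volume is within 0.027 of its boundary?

1 - (1-0.027)^454 ≈ 0.9999959892 ≈ 99.999599%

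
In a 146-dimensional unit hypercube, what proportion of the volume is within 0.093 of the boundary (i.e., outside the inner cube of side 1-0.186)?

Shell fraction = 1 - (1-0.186)^146 ≈ 1 - 8.936e-14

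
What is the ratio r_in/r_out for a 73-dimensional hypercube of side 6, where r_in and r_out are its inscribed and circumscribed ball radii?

For an n-cube of any side s, the inradius is s/2 and the circumradius is s√n/2, so the ratio is 1/√73 ≈ 0.117041.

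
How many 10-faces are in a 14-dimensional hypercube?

Number of 10-faces = C(14,10) · 2^(14-10) = 1001 · 16 = 16016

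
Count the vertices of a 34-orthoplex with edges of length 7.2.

Number of vertices = 2n = 68.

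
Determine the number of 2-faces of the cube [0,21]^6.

Number of 2-faces = C(6,2) · 2^(6-2) = 15 · 16 = 240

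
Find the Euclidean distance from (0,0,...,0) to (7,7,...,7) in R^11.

d = √(7² + 7² + ... + 7²) [11 terms] = √(11·7²) = 7√11 ≈ 23.2164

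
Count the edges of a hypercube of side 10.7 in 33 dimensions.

Each of the 2^33 = 8589934592 vertices has degree 33; total edges = 33·2^33/2 = 141733920768.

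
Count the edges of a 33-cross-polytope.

Number of 1-faces = 2^(1+1) · C(33,1+1) = 4 · 528 = 2112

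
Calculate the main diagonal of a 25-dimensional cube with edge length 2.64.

||(2.64,2.64,...,2.64)|| = √(25)·2.64 = 13.2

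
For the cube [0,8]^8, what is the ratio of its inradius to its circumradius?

r_in = 8/2 (half the side); r_out = 8√8/2 (half the diagonal). Ratio = 1/√8 ≈ 0.353553.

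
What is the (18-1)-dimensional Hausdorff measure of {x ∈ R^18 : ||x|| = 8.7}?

|∂B_18(8.7)| ≈ 1.38575e+16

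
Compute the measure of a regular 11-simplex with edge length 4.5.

V_11 = √(12) · 4.5^11 / (11! · 2^(11/2)) ≈ 0.0293838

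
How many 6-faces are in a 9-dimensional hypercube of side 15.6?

f_6(9-cube) = (9 choose 6) · 2^3 = 672.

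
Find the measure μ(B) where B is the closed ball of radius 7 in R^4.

Volume = π^{4/2}·(7)^4/Γ(3) = 2401·π^2/2 ≈ 11848.5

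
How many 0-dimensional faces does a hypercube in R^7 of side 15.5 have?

f_0(7-cube) = (7 choose 0) · 2^7 = 128.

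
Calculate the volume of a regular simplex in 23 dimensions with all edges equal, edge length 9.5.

Volume = 9.5^23 · √(24/2^23) / 23! ≈ 0.00201099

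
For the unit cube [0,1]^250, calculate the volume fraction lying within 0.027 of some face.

The inner cube has side 1-2·0.027 = 0.946 and volume (0.946)^250 ≈ 9.393e-07, so the shell holds 0.9999990607 of the volume.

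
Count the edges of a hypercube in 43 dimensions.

The 43-cube has n·2^(n-1) = 43·2^42 = 43·4398046511104 = 189115999977472 edges.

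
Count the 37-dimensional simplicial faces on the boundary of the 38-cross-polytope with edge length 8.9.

An n-cross-polytope has 2^(k+1)·C(n,k+1) k-faces. Here 2^38·C(38,38) = 274877906944·1 = 274877906944.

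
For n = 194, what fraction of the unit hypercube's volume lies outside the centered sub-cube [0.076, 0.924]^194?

The inner cube has side 1-2·0.076 = 0.848 and volume (0.848)^194 ≈ 1.285e-14, so the shell holds 1 - 1.285e-14 of the volume.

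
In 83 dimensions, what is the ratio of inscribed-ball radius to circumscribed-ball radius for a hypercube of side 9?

For an n-cube of any side s, the inradius is s/2 and the circumradius is s√n/2, so the ratio is 1/√83 ≈ 0.109764.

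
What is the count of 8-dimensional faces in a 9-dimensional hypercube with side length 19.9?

An n-cube has C(n,k)·2^(n-k) k-faces. Here C(9,8)·2^1 = 9·2 = 18.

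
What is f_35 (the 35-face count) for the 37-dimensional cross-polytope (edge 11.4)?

Number of 35-faces = 2^(35+1) · C(37,35+1) = 68719476736 · 37 = 2542620639232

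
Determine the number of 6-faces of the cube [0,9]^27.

Number of 6-faces = C(27,6) · 2^(27-6) = 296010 · 2097152 = 620777963520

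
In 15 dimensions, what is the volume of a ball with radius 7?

The n-ball volume is π^(n/2)·r^n/Γ(n/2+1). With n=15, r=7: V = 173625106649344·π^7/289575 ≈ 1.81093e+12.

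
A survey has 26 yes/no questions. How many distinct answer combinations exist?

Number of vertices = 2^26 = 67108864.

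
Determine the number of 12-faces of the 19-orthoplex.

An n-cross-polytope has 2^(k+1)·C(n,k+1) k-faces. Here 2^13·C(19,13) = 8192·27132 = 222265344.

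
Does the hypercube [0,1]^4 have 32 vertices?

False. The 4-cube has 2^4 = 16 vertices.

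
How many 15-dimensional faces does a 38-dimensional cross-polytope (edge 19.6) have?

Number of 15-faces = 2^(15+1) · C(38,15+1) = 65536 · 22239974430 = 1457518964244480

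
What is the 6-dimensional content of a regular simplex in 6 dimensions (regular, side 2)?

V = (2^6 / 6!) · √((6+1) / 2^6) ≈ 0.0293972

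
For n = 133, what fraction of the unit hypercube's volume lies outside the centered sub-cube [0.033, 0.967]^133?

Shell fraction = 1 - (1-0.066)^133 ≈ 0.999886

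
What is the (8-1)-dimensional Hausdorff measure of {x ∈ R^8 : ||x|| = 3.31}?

S_8(3.31) = 2·π^(8/2)·(3.31)^7 / Γ(8/2) ≈ 141343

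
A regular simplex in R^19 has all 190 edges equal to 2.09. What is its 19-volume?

V = (2.09^19 / 19!) · √((19+1) / 2^19) ≈ 6.14349e-14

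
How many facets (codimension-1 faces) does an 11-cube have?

An n-cube has C(n,k)·2^(n-k) k-faces. Here C(11,10)·2^1 = 11·2 = 22.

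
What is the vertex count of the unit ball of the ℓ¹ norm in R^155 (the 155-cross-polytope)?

Number of vertices = 2n = 310.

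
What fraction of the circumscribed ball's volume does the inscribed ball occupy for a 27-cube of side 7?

V_in/V_out = n^(-n/2) = 27^(-27/2) ≈ 4.74886e-20.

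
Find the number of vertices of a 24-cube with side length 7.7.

The 24-cube has 2^24 = 16777216 vertices.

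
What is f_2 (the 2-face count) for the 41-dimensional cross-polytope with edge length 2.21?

Number of 2-faces = 2^(2+1) · C(41,2+1) = 8 · 10660 = 85280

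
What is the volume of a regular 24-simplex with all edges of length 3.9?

V_24 = √(25) · 3.9^24 / (24! · 2^(24/2)) ≈ 3.01616e-13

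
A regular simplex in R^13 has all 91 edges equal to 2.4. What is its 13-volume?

V = (2.4^13 / 13!) · √((13+1) / 2^13) ≈ 5.81882e-07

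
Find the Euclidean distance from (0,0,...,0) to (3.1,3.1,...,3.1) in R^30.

d = √(3.1² + 3.1² + ... + 3.1²) [30 terms] = √(30·3.1²) = 3.1√30 ≈ 16.9794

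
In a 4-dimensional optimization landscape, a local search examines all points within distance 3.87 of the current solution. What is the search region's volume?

V_4(3.87) = π^(4/2) · (3.87)^4 / Γ(4/2 + 1) ≈ 1106.91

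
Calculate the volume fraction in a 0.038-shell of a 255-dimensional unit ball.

Shell fraction = 1 - (1-0.038)^255 ≈ 0.999949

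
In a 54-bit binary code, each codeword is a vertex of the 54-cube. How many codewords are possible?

An n-cube has 2^n vertices; for n = 54 that is 2^54 = 18014398509481984.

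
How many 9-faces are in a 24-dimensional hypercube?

f_9(24-cube) = (24 choose 9) · 2^15 = 42844291072.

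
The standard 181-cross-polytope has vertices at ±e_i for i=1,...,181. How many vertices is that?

Number of vertices = 2n = 362.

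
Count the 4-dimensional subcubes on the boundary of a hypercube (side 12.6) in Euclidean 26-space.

An n-cube has C(n,k)·2^(n-k) k-faces. Here C(26,4)·2^22 = 14950·4194304 = 62704844800.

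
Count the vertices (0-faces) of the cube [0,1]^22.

The 22-cube has 2^22 = 4194304 vertices.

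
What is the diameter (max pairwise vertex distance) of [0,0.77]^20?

The space diagonal of an n-cube of side s is s√n. Here 0.77·√20 ≈ 3.44354.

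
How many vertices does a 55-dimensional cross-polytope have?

Number of vertices = 2n = 110.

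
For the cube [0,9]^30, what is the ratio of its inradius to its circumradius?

r_in = 9/2 (half the side); r_out = 9√30/2 (half the diagonal). Ratio = 1/√30 ≈ 0.182574.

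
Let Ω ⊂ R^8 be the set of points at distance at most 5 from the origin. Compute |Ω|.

Volume = π^{8/2}·(5)^8/Γ(5) = 390625·π^4/24 ≈ 1.58543e+06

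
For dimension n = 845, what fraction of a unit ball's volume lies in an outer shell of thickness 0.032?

1 - (1-0.032)^845 ≈ 1 - 1.161e-12 ≈ (100 - 1.16e-10)%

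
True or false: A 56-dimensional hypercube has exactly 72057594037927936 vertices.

True. The 56-cube has 2^56 = 72057594037927936 vertices.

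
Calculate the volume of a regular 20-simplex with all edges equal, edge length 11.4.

Volume = 11.4^20 · √(21/2^20) / 20! ≈ 2.52803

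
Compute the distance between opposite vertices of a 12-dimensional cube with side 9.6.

d = √(9.6² + 9.6² + ... + 9.6²) [12 terms] = √(12·9.6²) = 9.6√12 ≈ 33.2554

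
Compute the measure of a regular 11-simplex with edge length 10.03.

For a regular n-simplex with edge a, V = (a^n / n!)·√((n+1)/2^n). With a=10.03, n=11: V ≈ 198.189.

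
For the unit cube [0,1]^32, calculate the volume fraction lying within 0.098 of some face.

Shell fraction = 1 - (1-0.196)^32 ≈ 0.999071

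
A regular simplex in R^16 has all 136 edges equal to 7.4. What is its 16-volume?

V_16 = √(17) · 7.4^16 / (16! · 2^(16/2)) ≈ 0.0622404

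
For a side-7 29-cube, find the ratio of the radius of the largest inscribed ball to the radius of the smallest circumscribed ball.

r_in / r_out = (7/2) / (7√29/2) = 1/√29 ≈ 0.185695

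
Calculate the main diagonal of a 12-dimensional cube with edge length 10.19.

Diagonal = √12 · 10.19 ≈ 35.2992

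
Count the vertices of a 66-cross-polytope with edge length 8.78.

The 66-dimensional cross-polytope has 2n = 2·66 = 132 vertices.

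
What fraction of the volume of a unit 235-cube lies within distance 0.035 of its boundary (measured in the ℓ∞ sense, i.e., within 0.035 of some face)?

1 - (1 - 2·0.035)^235 = 1 - 0.93^235 ≈ 0.9999999608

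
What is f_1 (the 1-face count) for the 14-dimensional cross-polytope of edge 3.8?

Number of 1-faces = 2^(1+1) · C(14,1+1) = 4 · 91 = 364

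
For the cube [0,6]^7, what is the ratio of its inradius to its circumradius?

r_in = 6/2 (half the side); r_out = 6√7/2 (half the diagonal). Ratio = 1/√7 ≈ 0.377964.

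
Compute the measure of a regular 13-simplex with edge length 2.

Volume = 2^13 · √(14/2^13) / 13! ≈ 5.43849e-08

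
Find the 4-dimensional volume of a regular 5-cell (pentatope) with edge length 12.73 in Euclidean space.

V = (12.73^4 / 4!) · √((4+1) / 2^4) ≈ 611.684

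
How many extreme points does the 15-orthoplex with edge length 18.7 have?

Number of vertices = 2n = 30.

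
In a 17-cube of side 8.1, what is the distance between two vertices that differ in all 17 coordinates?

Diagonal = √17 · 8.1 ≈ 33.3972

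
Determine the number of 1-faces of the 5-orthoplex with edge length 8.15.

An n-cross-polytope has 2^(k+1)·C(n,k+1) k-faces. Here 2^2·C(5,2) = 4·10 = 40.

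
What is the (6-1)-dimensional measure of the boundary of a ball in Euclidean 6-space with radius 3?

S_6(3) = 2·π^(6/2)·(3)^5 / Γ(6/2) = 243·π^3 ≈ 7534.53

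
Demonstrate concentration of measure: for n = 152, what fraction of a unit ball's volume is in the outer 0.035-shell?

1 - (1-0.035)^152 ≈ 0.995552 ≈ 99.56%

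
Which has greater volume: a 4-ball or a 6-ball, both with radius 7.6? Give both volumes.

V_4(7.6) ≈ 16463.6. V_6(7.6) ≈ 995818. The 6-ball is larger.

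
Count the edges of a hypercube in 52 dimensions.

Each of the 2^52 = 4503599627370496 vertices has degree 52; total edges = 52·2^52/2 = 117093590311632896.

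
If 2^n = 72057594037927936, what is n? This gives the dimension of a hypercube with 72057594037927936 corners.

2^n = 72057594037927936 ⇒ n = log_2(72057594037927936) = 56.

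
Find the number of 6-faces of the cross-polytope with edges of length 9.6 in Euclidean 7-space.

Each 6-face is the convex hull of 7 vertices, one chosen as ±e_i from each of 7 distinct axes: 2^7·C(7,7) = 128.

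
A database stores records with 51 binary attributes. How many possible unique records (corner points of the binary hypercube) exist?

The 51-cube has 2^51 = 2251799813685248 vertices.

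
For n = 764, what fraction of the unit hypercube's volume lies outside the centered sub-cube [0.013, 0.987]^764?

1 - (1 - 2·0.013)^764 = 1 - 0.974^764 ≈ 0.9999999982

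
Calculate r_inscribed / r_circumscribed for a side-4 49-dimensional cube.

For an n-cube of any side s, the inradius is s/2 and the circumradius is s√n/2, so the ratio is 1/√49 ≈ 0.142857.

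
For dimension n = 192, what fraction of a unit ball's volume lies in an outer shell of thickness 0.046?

1 - (1-0.046)^192 ≈ 0.999882 ≈ 99.9882%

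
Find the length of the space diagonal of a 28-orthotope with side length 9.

Diagonal = √28 · 9 ≈ 47.6235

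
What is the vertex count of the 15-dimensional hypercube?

The 15-cube has 2^15 = 32768 vertices.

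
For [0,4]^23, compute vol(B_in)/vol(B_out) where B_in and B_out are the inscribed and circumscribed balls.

The radii are 4/2 and 4√23/2, so the volume ratio is (1/√23)^23 = 23^{-23/2} ≈ 2.18842e-16.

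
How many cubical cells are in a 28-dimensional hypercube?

An n-cube has C(n,k)·2^(n-k) k-faces. Here C(28,3)·2^25 = 3276·33554432 = 109924319232.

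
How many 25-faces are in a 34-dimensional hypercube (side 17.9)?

Number of 25-faces = C(34,25) · 2^(34-25) = 52451256 · 512 = 26855043072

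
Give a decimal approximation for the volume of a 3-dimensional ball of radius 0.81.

V_3(0.81) = π^(3/2) · (0.81)^3 / Γ(3/2 + 1) ≈ 2.22609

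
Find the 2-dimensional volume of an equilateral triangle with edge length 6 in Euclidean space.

Area = (√3/4) · 6² = 15.5885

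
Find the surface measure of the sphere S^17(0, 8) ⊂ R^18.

S_18(8) = 2·π^(18/2)·(8)^17 / Γ(18/2) = 35184372088832·π^9/315 ≈ 3.32957e+15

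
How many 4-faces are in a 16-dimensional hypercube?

An n-cube has C(n,k)·2^(n-k) k-faces. Here C(16,4)·2^12 = 1820·4096 = 7454720.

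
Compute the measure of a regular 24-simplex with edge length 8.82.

For a regular n-simplex with edge a, V = (a^n / n!)·√((n+1)/2^n). With a=8.82, n=24: V ≈ 9.66386e-05.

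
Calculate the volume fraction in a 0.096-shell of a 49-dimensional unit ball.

V(inner)/V(outer) = ((1-0.096)/1)^49 ≈ 0.007116, so the shell fraction is 0.992884.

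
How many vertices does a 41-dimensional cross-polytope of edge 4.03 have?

The vertices are ±e_1, ..., ±e_41, so there are 2·41 = 82.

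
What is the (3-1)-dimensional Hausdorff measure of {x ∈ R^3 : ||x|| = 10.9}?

S_3(10.9) = 2·π^(3/2)·(10.9)^2 / Γ(3/2) = 4πr² = 4π·(10.9)² ≈ 1493.01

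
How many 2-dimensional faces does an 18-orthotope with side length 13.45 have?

f_2(18-cube) = (18 choose 2) · 2^16 = 10027008.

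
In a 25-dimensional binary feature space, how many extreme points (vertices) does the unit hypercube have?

Number of vertices = 2^25 = 33554432.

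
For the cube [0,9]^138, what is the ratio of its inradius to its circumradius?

r_in = 9/2 (half the side); r_out = 9√138/2 (half the diagonal). Ratio = 1/√138 ≈ 0.0851257.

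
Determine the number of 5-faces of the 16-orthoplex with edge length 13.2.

f_5(16-orthoplex) = 2^6 · (16 choose 6) = 512512.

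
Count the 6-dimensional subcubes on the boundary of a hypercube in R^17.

f_6(17-cube) = (17 choose 6) · 2^11 = 25346048.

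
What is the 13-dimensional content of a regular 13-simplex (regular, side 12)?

Volume = 12^13 · √(14/2^13) / 13! ≈ 710.305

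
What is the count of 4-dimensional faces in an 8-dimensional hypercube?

Number of 4-faces = C(8,4) · 2^(8-4) = 70 · 16 = 1120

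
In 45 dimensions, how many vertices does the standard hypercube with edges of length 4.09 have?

Number of vertices = 2^45 = 35184372088832.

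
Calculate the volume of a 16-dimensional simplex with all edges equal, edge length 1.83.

For a regular n-simplex with edge a, V = (a^n / n!)·√((n+1)/2^n). With a=1.83, n=16: V ≈ 1.21782e-11.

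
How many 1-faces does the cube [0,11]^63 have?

Number of 1-faces = C(63,1)·2^(63-1) = 63·4611686018427387904 = 290536219160925437952.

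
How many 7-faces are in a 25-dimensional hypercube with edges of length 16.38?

An n-cube has C(n,k)·2^(n-k) k-faces. Here C(25,7)·2^18 = 480700·262144 = 126012620800.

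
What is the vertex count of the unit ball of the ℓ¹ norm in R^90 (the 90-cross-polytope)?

Number of vertices = 2n = 180.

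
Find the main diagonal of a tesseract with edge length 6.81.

The space diagonal of an n-cube of side s is s√n. Here 6.81·√4 = 13.62.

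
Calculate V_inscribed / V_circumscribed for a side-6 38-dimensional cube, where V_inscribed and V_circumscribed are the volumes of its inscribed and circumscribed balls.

The radii are 6/2 and 6√38/2, so the volume ratio is (1/√38)^38 = 38^{-38/2} ≈ 9.64077e-31.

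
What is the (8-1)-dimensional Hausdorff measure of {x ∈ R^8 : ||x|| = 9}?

S = n·V_n(r)/r = 8·V_8(9)/9 (volume-to-surface relation), giving 1594323·π^4 ≈ 1.55302e+08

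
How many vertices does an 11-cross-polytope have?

An n-cross-polytope has 2^(k+1)·C(n,k+1) k-faces. Here 2^1·C(11,1) = 2·11 = 22.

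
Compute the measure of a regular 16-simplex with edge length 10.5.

V_16 = √(17) · 10.5^16 / (16! · 2^(16/2)) ≈ 16.8033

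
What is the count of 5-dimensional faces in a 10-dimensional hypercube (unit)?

Choose 5 of 10 axes to span the face (C(10,5) = 252 ways), then fix each of the remaining 5 coordinates at one of its two extreme values (2^5 = 32 ways): 252·32 = 8064.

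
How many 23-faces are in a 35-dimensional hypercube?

An n-cube has C(n,k)·2^(n-k) k-faces. Here C(35,23)·2^12 = 834451800·4096 = 3417914572800.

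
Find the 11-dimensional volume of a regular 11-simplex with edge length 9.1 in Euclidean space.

V = (9.1^11 / 11!) · √((11+1) / 2^11) ≈ 67.9556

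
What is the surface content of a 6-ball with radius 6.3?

The surface area of an n-ball is 2π^(n/2) r^(n-1) / Γ(n/2). For n=6, r=6.3: 307718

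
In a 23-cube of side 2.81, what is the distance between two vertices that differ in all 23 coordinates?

The space diagonal of an n-cube of side s is s√n. Here 2.81·√23 ≈ 13.4763.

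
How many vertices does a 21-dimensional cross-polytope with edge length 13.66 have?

The 21-dimensional cross-polytope has 2n = 2·21 = 42 vertices.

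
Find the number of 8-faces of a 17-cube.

Number of 8-faces = C(17,8) · 2^(17-8) = 24310 · 512 = 12446720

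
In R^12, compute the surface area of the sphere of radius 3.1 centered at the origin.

S = n·V_n(r)/r = 12·V_12(3.1)/3.1 (volume-to-surface relation), giving 4.07124e+06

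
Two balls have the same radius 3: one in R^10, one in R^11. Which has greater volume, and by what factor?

V_10(3) ≈ 150585, V_11(3) ≈ 333763. The 11-ball is larger by a factor of 2.216.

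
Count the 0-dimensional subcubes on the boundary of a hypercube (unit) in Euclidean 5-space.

Choose 0 of 5 axes to span the face (C(5,0) = 1 way), then fix each of the remaining 5 coordinates at one of its two extreme values (2^5 = 32 ways): 1·32 = 32.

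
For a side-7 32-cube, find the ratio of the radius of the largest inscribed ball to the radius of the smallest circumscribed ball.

For an n-cube of any side s, the inradius is s/2 and the circumradius is s√n/2, so the ratio is 1/√32 ≈ 0.176777.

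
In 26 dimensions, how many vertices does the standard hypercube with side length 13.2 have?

Number of vertices = 2^26 = 67108864.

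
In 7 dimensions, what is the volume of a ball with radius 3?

The n-ball volume is π^(n/2)·r^n/Γ(n/2+1). With n=7, r=3: V = 11664·π^3/35 ≈ 10333.1.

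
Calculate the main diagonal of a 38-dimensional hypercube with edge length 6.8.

Diagonal = √38 · 6.8 ≈ 41.918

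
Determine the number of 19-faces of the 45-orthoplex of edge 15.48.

f_19(45-orthoplex) = 2^20 · (45 choose 20) = 3323850475570200576.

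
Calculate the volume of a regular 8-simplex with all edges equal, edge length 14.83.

V = (14.83^8 / 8!) · √((8+1) / 2^8) ≈ 10879.5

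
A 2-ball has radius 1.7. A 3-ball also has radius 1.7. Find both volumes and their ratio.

V_2(1.7) ≈ 9.0792. V_3(1.7) ≈ 20.5795. Ratio V_2/V_3 ≈ 0.4412.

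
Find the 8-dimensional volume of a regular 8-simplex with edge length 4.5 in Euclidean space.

V_8 = √(9) · 4.5^8 / (8! · 2^(8/2)) ≈ 0.781953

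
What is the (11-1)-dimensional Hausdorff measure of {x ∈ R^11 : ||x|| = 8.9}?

S_11(8.9) = 2·π^(11/2)·(8.9)^10 / Γ(11/2) ≈ 6.46246e+10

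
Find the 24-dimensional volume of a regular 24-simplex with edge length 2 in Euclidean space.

V = (2^24 / 24!) · √((24+1) / 2^24) ≈ 3.30084e-20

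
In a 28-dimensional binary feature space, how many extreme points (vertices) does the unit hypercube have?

Each vertex is a binary string of length 28, so there are 2^28 = 268435456.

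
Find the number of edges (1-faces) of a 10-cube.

f_1(10-cube) = (10 choose 1) · 2^9 = 5120.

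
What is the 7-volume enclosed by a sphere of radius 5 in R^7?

Volume = π^{7/2}·(5)^7/Γ(9/2) = 250000·π^3/21 ≈ 369122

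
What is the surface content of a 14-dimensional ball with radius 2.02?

S_14(2.02) = 2·π^(14/2)·(2.02)^13 / Γ(14/2) ≈ 78219.4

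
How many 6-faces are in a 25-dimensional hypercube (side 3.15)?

f_6(25-cube) = (25 choose 6) · 2^19 = 92851404800.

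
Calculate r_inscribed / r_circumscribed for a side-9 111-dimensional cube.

r_in = 9/2 (half the side); r_out = 9√111/2 (half the diagonal). Ratio = 1/√111 ≈ 0.0949158.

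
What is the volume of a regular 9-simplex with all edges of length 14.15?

Volume = 14.15^9 · √(10/2^9) / 9! ≈ 8758.1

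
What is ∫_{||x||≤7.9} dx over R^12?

V_12(7.9) = π^(12/2) · (7.9)^12 / Γ(12/2 + 1) ≈ 7.89027e+10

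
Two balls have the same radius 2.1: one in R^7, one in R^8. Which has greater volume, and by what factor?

V_7(2.1) ≈ 850.972, V_8(2.1) ≈ 1535.12. The 8-ball is larger by a factor of 1.804.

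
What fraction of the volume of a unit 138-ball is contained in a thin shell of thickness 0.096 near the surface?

1 - (1-0.096)^138 ≈ 0.9999991062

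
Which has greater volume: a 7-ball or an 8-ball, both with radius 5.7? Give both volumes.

V_7(5.7) ≈ 923643. V_8(5.7) ≈ 4.52259e+06. The 8-ball is larger.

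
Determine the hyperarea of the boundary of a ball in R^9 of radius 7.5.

The surface area of an n-ball is 2π^(n/2) r^(n-1) / Γ(n/2). For n=9, r=7.5: 170859375·π^4/56 ≈ 2.97201e+08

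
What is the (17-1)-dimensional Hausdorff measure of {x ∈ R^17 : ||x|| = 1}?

The surface area of an n-ball is 2π^(n/2) r^(n-1) / Γ(n/2). For n=17, r=1: 512·π^8/2027025 ≈ 2.39668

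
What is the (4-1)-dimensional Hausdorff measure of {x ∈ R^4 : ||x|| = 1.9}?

|∂B_4(1.9)| ≈ 135.391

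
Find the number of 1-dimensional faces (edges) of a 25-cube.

An n-cube has n·2^(n-1) edges. With n = 25: 25·16777216 = 419430400.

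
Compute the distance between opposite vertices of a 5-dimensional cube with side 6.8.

d = √(6.8² + 6.8² + ... + 6.8²) [5 terms] = √(5·6.8²) = 6.8√5 ≈ 15.2053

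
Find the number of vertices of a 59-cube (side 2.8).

Each vertex is a binary string of length 59, so there are 2^59 = 576460752303423488.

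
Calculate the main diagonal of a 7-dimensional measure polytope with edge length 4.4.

Diagonal = √7 · 4.4 ≈ 11.6413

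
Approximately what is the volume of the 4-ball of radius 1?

Volume = π^{4/2}·(1)^4/Γ(3) = π^2/2 ≈ 4.9348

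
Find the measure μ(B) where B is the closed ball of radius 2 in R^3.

V = 32·π/3 ≈ 33.5103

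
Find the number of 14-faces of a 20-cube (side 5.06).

An n-cube has C(n,k)·2^(n-k) k-faces. Here C(20,14)·2^6 = 38760·64 = 2480640.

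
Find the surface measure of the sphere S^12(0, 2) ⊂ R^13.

The surface area of an n-ball is 2π^(n/2) r^(n-1) / Γ(n/2). For n=13, r=2: 524288·π^6/10395 ≈ 48489.2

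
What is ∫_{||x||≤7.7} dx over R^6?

V_6(7.7) = π^(6/2) · (7.7)^6 / Γ(6/2 + 1) ≈ 1.07707e+06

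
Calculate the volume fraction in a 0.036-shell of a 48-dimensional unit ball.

V(inner)/V(outer) = ((1-0.036)/1)^48 ≈ 0.1721, so the shell fraction is 0.827933.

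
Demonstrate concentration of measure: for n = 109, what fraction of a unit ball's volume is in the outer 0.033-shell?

1 - (1-0.033)^109 ≈ 0.974208 ≈ 97.42%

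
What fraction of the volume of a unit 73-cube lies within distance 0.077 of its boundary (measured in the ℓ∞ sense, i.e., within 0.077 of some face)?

The inner cube has side 1-2·0.077 = 0.846 and volume (0.846)^73 ≈ 4.989e-06, so the shell holds 0.9999950107 of the volume.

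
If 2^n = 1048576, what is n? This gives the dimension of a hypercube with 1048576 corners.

2^n = 1048576 ⇒ n = log_2(1048576) = 20.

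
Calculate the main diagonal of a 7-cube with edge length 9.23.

||(9.23,9.23,...,9.23)|| = √(7)·9.23 ≈ 24.4203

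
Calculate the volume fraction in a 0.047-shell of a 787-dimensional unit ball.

1 - (1-0.047)^787 ≈ 1 - 3.517e-17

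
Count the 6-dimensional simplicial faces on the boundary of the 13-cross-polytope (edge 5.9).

An n-cross-polytope has 2^(k+1)·C(n,k+1) k-faces. Here 2^7·C(13,7) = 128·1716 = 219648.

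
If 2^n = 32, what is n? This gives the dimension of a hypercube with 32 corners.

The n-cube has 2^n vertices, and 32 = 2^5, so n = 5.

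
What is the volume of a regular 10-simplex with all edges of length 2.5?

Volume = 2.5^10 · √(11/2^10) / 10! ≈ 0.000272385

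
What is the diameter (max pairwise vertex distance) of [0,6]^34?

d = √(6² + 6² + ... + 6²) [34 terms] = √(34·6²) = 6√34 ≈ 34.9857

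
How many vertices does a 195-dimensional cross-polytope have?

An n-cross-polytope has 2n vertices; here n = 195, giving 390.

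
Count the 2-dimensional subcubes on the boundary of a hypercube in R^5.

Choose 2 of 5 axes to span the face (C(5,2) = 10 ways), then fix each of the remaining 3 coordinates at one of its two extreme values (2^3 = 8 ways): 10·8 = 80.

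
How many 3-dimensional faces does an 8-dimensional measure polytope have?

Number of 3-faces = C(8,3) · 2^(8-3) = 56 · 32 = 1792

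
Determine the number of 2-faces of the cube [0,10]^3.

f_2(3-cube) = (3 choose 2) · 2^1 = 6.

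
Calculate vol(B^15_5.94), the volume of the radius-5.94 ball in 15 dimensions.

The n-ball volume is π^(n/2)·r^n/Γ(n/2+1). With n=15, r=5.94: V ≈ 1.54251e+11.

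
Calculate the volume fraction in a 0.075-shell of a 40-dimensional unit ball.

1 - (1-0.075)^40 ≈ 0.955775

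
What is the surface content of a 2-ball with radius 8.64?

|∂B_2(8.64)| = 2πr = 2π·8.64 ≈ 54.2867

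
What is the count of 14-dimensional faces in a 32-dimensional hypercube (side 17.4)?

An n-cube has C(n,k)·2^(n-k) k-faces. Here C(32,14)·2^18 = 471435600·262144 = 123584013926400.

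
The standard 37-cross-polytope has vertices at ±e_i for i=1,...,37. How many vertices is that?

Number of vertices = 2n = 74.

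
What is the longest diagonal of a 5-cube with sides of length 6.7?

Diagonal = √5 · 6.7 ≈ 14.9817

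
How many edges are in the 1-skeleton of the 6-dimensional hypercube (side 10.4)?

Each of the 2^6 = 64 vertices has degree 6; total edges = 6·2^6/2 = 192.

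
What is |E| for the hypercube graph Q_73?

Each of the 2^73 = 9444732965739290427392 vertices has degree 73; total edges = 73·2^73/2 = 344732753249484100599808.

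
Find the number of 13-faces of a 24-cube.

f_13(24-cube) = (24 choose 13) · 2^11 = 5112102912.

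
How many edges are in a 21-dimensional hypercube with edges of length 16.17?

Number of 1-faces = C(21,1) · 2^(21-1) = 21 · 1048576 = 22020096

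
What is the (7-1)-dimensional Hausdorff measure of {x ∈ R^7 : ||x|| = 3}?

S = n·V_n(r)/r = 7·V_7(3)/3 (volume-to-surface relation), giving 3888·π^3/5 ≈ 24110.5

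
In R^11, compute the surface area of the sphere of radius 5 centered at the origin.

|∂B_11(5)| = 125000000·π^5/189 ≈ 2.02394e+08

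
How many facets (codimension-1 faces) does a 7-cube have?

f_6(7-cube) = (7 choose 6) · 2^1 = 14.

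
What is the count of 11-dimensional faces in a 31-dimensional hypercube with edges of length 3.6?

Choose 11 of 31 axes to span the face (C(31,11) = 84672315 ways), then fix each of the remaining 20 coordinates at one of its two extreme values (2^20 = 1048576 ways): 84672315·1048576 = 88785357373440.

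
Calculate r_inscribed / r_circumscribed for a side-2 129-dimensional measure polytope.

Ratio = (s/2)/(s√129/2) = 129^(-1/2) ≈ 0.0880451.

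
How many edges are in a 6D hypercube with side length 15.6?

f_1(6-cube) = (6 choose 1) · 2^5 = 192.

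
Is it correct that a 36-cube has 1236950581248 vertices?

False. The 36-cube has 2^36 = 68719476736 vertices.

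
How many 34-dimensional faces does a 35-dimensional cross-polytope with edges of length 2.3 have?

f_34(35-orthoplex) = 2^35 · (35 choose 35) = 34359738368.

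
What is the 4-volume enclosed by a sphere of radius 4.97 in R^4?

Volume = π^{4/2}·(4.97)^4/Γ(3) ≈ 3010.89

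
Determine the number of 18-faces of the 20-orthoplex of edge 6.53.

Number of 18-faces = 2^(18+1) · C(20,18+1) = 524288 · 20 = 10485760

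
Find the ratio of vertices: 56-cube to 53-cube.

The 56-cube has 2^56 = 72057594037927936 vertices. The 53-cube has 2^53 = 9007199254740992 vertices. Ratio: 72057594037927936/9007199254740992 = 8.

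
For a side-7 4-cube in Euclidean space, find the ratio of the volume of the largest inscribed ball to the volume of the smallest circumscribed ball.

Volume scales as r^n, and r_in/r_out = 1/√4, giving (1/√4)^4 ≈ 0.0625.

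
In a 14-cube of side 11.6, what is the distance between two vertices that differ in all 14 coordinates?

||(11.6,11.6,...,11.6)|| = √(14)·11.6 ≈ 43.4032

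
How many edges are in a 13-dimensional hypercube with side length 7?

f_1(13-cube) = (13 choose 1) · 2^12 = 53248.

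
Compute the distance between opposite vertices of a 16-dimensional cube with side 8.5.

d = √(8.5² + 8.5² + ... + 8.5²) [16 terms] = √(16·8.5²) = 8.5√16 = 34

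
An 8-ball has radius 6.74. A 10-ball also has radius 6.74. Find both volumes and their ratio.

V_8(6.74) ≈ 1.72849e+07. V_10(6.74) ≈ 4.93364e+08. Ratio V_8/V_10 ≈ 0.03503.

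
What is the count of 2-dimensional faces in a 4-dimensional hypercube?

Choose 2 of 4 axes to span the face (C(4,2) = 6 ways), then fix each of the remaining 2 coordinates at one of its two extreme values (2^2 = 4 ways): 6·4 = 24.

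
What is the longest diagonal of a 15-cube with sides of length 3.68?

||(3.68,3.68,...,3.68)|| = √(15)·3.68 ≈ 14.2526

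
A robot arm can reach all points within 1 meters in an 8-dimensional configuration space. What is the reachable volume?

V_8(1) = π^(8/2) · (1)^8 / Γ(8/2 + 1) = π^4/24 ≈ 4.05871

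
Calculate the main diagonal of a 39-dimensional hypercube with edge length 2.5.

||(2.5,2.5,...,2.5)|| = √(39)·2.5 ≈ 15.6125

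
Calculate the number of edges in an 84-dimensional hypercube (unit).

Number of 1-faces = C(84,1)·2^(84-1) = 84·9671406556917033397649408 = 812398150781030805402550272.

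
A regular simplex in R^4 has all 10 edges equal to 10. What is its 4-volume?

V_4 = √(5) · 10^4 / (4! · 2^(4/2)) ≈ 232.924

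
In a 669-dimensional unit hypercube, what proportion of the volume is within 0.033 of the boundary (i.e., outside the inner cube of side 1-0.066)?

Shell fraction = 1 - (1-0.066)^669 ≈ 1 - 1.452e-20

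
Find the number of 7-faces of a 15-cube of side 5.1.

f_7(15-cube) = (15 choose 7) · 2^8 = 1647360.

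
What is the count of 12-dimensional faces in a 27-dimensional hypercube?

f_12(27-cube) = (27 choose 12) · 2^15 = 569634324480.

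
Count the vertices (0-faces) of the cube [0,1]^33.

Number of vertices = 2^33 = 8589934592.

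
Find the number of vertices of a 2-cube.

Each vertex is a binary string of length 2, so there are 2^2 = 4.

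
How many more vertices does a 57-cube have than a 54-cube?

The 57-cube has 2^57 = 144115188075855872 vertices. The 54-cube has 2^54 = 18014398509481984 vertices. Difference: 144115188075855872 - 18014398509481984 = 126100789566373888.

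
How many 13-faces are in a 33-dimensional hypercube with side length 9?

Choose 13 of 33 axes to span the face (C(33,13) = 573166440 ways), then fix each of the remaining 20 coordinates at one of its two extreme values (2^20 = 1048576 ways): 573166440·1048576 = 601008572989440.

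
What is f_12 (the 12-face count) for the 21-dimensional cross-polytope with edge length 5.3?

Number of 12-faces = 2^(12+1) · C(21,12+1) = 8192 · 203490 = 1666990080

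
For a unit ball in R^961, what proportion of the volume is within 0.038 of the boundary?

V(inner)/V(outer) = ((1-0.038)/1)^961 ≈ 6.78e-17, so the shell fraction is 1 - 6.78e-17.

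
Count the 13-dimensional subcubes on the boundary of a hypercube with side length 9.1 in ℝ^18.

Number of 13-faces = C(18,13) · 2^(18-13) = 8568 · 32 = 274176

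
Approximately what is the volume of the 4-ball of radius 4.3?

The n-ball volume is π^(n/2)·r^n/Γ(n/2+1). With n=4, r=4.3: V ≈ 1687.11.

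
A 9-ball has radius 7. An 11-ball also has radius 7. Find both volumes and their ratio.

V_9(7) ≈ 1.33107e+08. V_11(7) ≈ 3.72549e+09. Ratio V_9/V_11 ≈ 0.03573.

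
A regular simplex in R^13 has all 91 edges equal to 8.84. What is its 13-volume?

For a regular n-simplex with edge a, V = (a^n / n!)·√((n+1)/2^n). With a=8.84, n=13: V ≈ 13.365.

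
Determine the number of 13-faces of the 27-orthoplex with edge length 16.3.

f_13(27-orthoplex) = 2^14 · (27 choose 14) = 328635187200.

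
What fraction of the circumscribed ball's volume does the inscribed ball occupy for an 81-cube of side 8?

The radii are 8/2 and 8√81/2, so the volume ratio is (1/√81)^81 = 81^{-81/2} ≈ 5.08577e-78.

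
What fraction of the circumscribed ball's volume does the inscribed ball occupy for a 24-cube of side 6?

The radii are 6/2 and 6√24/2, so the volume ratio is (1/√24)^24 = 24^{-24/2} ≈ 2.7382e-17.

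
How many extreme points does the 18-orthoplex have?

An n-cross-polytope has 2n vertices; here n = 18, giving 36.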